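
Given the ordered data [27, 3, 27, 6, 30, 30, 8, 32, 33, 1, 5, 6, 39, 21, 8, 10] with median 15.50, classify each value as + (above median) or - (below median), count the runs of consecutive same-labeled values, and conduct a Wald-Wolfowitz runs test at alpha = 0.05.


Step 1: Compute median = 15.50; label A = above, B = below.
Labels in order: ABABAABAABBBAABB  (n_A = 8, n_B = 8)
Step 2: Count runs R = 10.
Step 3: Under H0 (random ordering), E[R] = 2*n_A*n_B/(n_A+n_B) + 1 = 2*8*8/16 + 1 = 9.0000.
        Var[R] = 2*n_A*n_B*(2*n_A*n_B - n_A - n_B) / ((n_A+n_B)^2 * (n_A+n_B-1)) = 14336/3840 = 3.7333.
        SD[R] = 1.9322.
Step 4: Continuity-corrected z = (R - 0.5 - E[R]) / SD[R] = (10 - 0.5 - 9.0000) / 1.9322 = 0.2588.
Step 5: Two-sided p-value via normal approximation = 2*(1 - Phi(|z|)) = 0.795809.
Step 6: alpha = 0.05. fail to reject H0.

R = 10, z = 0.2588, p = 0.795809, fail to reject H0.


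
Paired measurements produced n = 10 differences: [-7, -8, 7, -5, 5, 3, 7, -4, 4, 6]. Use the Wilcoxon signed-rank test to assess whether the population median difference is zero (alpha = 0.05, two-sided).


Step 1: Drop any zero differences (none here) and take |d_i|.
|d| = [7, 8, 7, 5, 5, 3, 7, 4, 4, 6]
Step 2: Midrank |d_i| (ties get averaged ranks).
ranks: |7|->8, |8|->10, |7|->8, |5|->4.5, |5|->4.5, |3|->1, |7|->8, |4|->2.5, |4|->2.5, |6|->6
Step 3: Attach original signs; sum ranks with positive sign and with negative sign.
W+ = 8 + 4.5 + 1 + 8 + 2.5 + 6 = 30
W- = 8 + 10 + 4.5 + 2.5 = 25
(Check: W+ + W- = 55 should equal n(n+1)/2 = 55.)
Step 4: Test statistic W = min(W+, W-) = 25.
Step 5: Ties in |d|, so use the tie-corrected normal approximation.
        E[W] = n(n+1)/4 = 10*11/4 = 27.5.
        Tie groups: |d|=4 (t=2), |d|=5 (t=2), |d|=7 (t=3); sum(t^3 - t) = 36.
        Var[W] = n(n+1)(2n+1)/24 - sum(t^3-t)/48 = 2310/24 - 36/48 = 95.5.
        z = (W - E[W]) / sqrt(Var[W]) = (25 - 27.5) / 9.7724 = -0.2558.
        Two-sided p = 2*Phi(z) = 0.798088.
Step 6: alpha = 0.05. fail to reject H0.

W+ = 30, W- = 25, W = min = 25, p = 0.798088, fail to reject H0.


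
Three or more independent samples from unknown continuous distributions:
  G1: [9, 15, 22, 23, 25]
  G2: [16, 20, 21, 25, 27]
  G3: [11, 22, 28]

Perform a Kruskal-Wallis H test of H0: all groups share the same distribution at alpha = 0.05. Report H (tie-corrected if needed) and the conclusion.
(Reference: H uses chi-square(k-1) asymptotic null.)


Step 1: Combine all N = 13 observations and assign midranks.
sorted (value, group, rank): (9,G1,1), (11,G3,2), (15,G1,3), (16,G2,4), (20,G2,5), (21,G2,6), (22,G1,7.5), (22,G3,7.5), (23,G1,9), (25,G1,10.5), (25,G2,10.5), (27,G2,12), (28,G3,13)
Step 2: Sum ranks within each group.
R_1 = 31 (n_1 = 5)
R_2 = 37.5 (n_2 = 5)
R_3 = 22.5 (n_3 = 3)
Step 3: H = 12/(N(N+1)) * sum(R_i^2/n_i) - 3(N+1)
     = 12/(13*14) * (31^2/5 + 37.5^2/5 + 22.5^2/3) - 3*14
     = 0.065934 * 642.2 - 42
     = 0.342857.
Step 4: Ties present; correction factor C = 1 - 12/(13^3 - 13) = 0.994505. Corrected H = 0.342857 / 0.994505 = 0.344751.
Step 5: Under H0, H ~ chi^2(2); p-value = 0.841663.
Step 6: alpha = 0.05. fail to reject H0.

H = 0.3448, df = 2, p = 0.841663, fail to reject H0.


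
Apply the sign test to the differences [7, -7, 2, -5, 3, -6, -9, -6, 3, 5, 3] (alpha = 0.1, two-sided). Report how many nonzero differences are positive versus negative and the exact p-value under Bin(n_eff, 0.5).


Step 1: Discard zero differences. Original n = 11; n_eff = number of nonzero differences = 11.
Nonzero differences (with sign): +7, -7, +2, -5, +3, -6, -9, -6, +3, +5, +3
Step 2: Count signs: positive = 6, negative = 5.
Step 3: Under H0: P(positive) = 0.5, so the number of positives S ~ Bin(11, 0.5).
Step 4: Two-sided exact p-value = sum of Bin(11,0.5) probabilities at or below the observed probability = 1.000000.
Step 5: alpha = 0.1. fail to reject H0.

n_eff = 11, pos = 6, neg = 5, p = 1.000000, fail to reject H0.


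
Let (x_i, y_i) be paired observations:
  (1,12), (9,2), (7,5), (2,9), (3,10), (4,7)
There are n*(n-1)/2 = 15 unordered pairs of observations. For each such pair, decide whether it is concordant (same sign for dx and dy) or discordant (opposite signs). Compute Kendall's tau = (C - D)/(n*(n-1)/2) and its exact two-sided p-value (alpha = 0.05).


Step 1: Enumerate the 15 unordered pairs (i,j) with i<j and classify each by sign(x_j-x_i) * sign(y_j-y_i).
  (1,2):dx=+8,dy=-10->D; (1,3):dx=+6,dy=-7->D; (1,4):dx=+1,dy=-3->D; (1,5):dx=+2,dy=-2->D
  (1,6):dx=+3,dy=-5->D; (2,3):dx=-2,dy=+3->D; (2,4):dx=-7,dy=+7->D; (2,5):dx=-6,dy=+8->D
  (2,6):dx=-5,dy=+5->D; (3,4):dx=-5,dy=+4->D; (3,5):dx=-4,dy=+5->D; (3,6):dx=-3,dy=+2->D
  (4,5):dx=+1,dy=+1->C; (4,6):dx=+2,dy=-2->D; (5,6):dx=+1,dy=-3->D
Step 2: C = 1, D = 14, total pairs = 15.
Step 3: tau = (C - D)/(n(n-1)/2) = (1 - 14)/15 = -0.866667.
Step 4: Exact two-sided p-value (enumerate n! = 720 permutations of y under H0): p = 0.016667.
Step 5: alpha = 0.05. reject H0.

tau_b = -0.8667 (C=1, D=14), p = 0.016667, reject H0.


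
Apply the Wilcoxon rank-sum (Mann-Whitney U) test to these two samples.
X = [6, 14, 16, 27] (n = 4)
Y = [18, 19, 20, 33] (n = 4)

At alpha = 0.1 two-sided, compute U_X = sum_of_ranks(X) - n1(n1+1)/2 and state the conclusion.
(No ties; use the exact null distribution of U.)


Step 1: Combine and sort all 8 observations; assign midranks.
sorted (value, group): (6,X), (14,X), (16,X), (18,Y), (19,Y), (20,Y), (27,X), (33,Y)
ranks: 6->1, 14->2, 16->3, 18->4, 19->5, 20->6, 27->7, 33->8
Step 2: Rank sum for X: R1 = 1 + 2 + 3 + 7 = 13.
Step 3: U_X = R1 - n1(n1+1)/2 = 13 - 4*5/2 = 13 - 10 = 3.
       U_Y = n1*n2 - U_X = 16 - 3 = 13.
Step 4: No ties, so the exact null distribution of U (based on enumerating the C(8,4) = 70 equally likely rank assignments) gives the two-sided p-value.
Step 5: p-value = 0.200000; compare to alpha = 0.1. fail to reject H0.

U_X = 3, p = 0.200000, fail to reject H0 at alpha = 0.1.


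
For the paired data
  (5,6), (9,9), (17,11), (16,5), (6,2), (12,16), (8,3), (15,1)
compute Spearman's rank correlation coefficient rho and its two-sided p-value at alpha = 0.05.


Step 1: Rank x and y separately (midranks; no ties here).
rank(x): 5->1, 9->4, 17->8, 16->7, 6->2, 12->5, 8->3, 15->6
rank(y): 6->5, 9->6, 11->7, 5->4, 2->2, 16->8, 3->3, 1->1
Step 2: d_i = R_x(i) - R_y(i); compute d_i^2.
  (1-5)^2=16, (4-6)^2=4, (8-7)^2=1, (7-4)^2=9, (2-2)^2=0, (5-8)^2=9, (3-3)^2=0, (6-1)^2=25
sum(d^2) = 64.
Step 3: rho = 1 - 6*64 / (8*(8^2 - 1)) = 1 - 384/504 = 0.238095.
Step 4: Under H0, t = rho * sqrt((n-2)/(1-rho^2)) = 0.6005 ~ t(6).
Step 5: Two-sided p-value from the t-distribution with 6 df = 0.570156.
Step 6: alpha = 0.05. fail to reject H0.

rho = 0.2381, p = 0.570156, fail to reject H0 at alpha = 0.05.


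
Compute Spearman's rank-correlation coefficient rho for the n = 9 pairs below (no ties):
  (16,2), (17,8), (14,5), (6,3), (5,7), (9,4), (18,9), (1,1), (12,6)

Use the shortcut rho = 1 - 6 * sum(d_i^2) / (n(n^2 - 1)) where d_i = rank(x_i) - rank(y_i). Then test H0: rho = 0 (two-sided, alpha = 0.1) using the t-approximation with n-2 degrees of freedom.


Step 1: Rank x and y separately (midranks; no ties here).
rank(x): 16->7, 17->8, 14->6, 6->3, 5->2, 9->4, 18->9, 1->1, 12->5
rank(y): 2->2, 8->8, 5->5, 3->3, 7->7, 4->4, 9->9, 1->1, 6->6
Step 2: d_i = R_x(i) - R_y(i); compute d_i^2.
  (7-2)^2=25, (8-8)^2=0, (6-5)^2=1, (3-3)^2=0, (2-7)^2=25, (4-4)^2=0, (9-9)^2=0, (1-1)^2=0, (5-6)^2=1
sum(d^2) = 52.
Step 3: rho = 1 - 6*52 / (9*(9^2 - 1)) = 1 - 312/720 = 0.566667.
Step 4: Under H0, t = rho * sqrt((n-2)/(1-rho^2)) = 1.8196 ~ t(7).
Step 5: Two-sided p-value from the t-distribution with 7 df = 0.111633.
Step 6: alpha = 0.1. fail to reject H0.

rho = 0.5667, p = 0.111633, fail to reject H0 at alpha = 0.1.


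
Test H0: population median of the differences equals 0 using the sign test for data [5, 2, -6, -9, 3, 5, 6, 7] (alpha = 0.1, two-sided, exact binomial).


Step 1: Discard zero differences. Original n = 8; n_eff = number of nonzero differences = 8.
Nonzero differences (with sign): +5, +2, -6, -9, +3, +5, +6, +7
Step 2: Count signs: positive = 6, negative = 2.
Step 3: Under H0: P(positive) = 0.5, so the number of positives S ~ Bin(8, 0.5).
Step 4: Two-sided exact p-value = sum of Bin(8,0.5) probabilities at or below the observed probability = 0.289062.
Step 5: alpha = 0.1. fail to reject H0.

n_eff = 8, pos = 6, neg = 2, p = 0.289062, fail to reject H0.


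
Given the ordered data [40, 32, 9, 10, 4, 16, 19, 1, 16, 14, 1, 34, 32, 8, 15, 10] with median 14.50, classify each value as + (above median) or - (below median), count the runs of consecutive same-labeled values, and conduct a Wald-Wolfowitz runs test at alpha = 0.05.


Step 1: Compute median = 14.50; label A = above, B = below.
Labels in order: AABBBAABABBAABAB  (n_A = 8, n_B = 8)
Step 2: Count runs R = 10.
Step 3: Under H0 (random ordering), E[R] = 2*n_A*n_B/(n_A+n_B) + 1 = 2*8*8/16 + 1 = 9.0000.
        Var[R] = 2*n_A*n_B*(2*n_A*n_B - n_A - n_B) / ((n_A+n_B)^2 * (n_A+n_B-1)) = 14336/3840 = 3.7333.
        SD[R] = 1.9322.
Step 4: Continuity-corrected z = (R - 0.5 - E[R]) / SD[R] = (10 - 0.5 - 9.0000) / 1.9322 = 0.2588.
Step 5: Two-sided p-value via normal approximation = 2*(1 - Phi(|z|)) = 0.795809.
Step 6: alpha = 0.05. fail to reject H0.

R = 10, z = 0.2588, p = 0.795809, fail to reject H0.


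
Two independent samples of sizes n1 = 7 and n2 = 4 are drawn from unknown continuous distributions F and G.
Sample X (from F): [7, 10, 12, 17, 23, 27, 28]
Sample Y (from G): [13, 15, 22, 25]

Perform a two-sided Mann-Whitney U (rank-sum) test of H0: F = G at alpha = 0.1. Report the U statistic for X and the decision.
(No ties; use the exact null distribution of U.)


Step 1: Combine and sort all 11 observations; assign midranks.
sorted (value, group): (7,X), (10,X), (12,X), (13,Y), (15,Y), (17,X), (22,Y), (23,X), (25,Y), (27,X), (28,X)
ranks: 7->1, 10->2, 12->3, 13->4, 15->5, 17->6, 22->7, 23->8, 25->9, 27->10, 28->11
Step 2: Rank sum for X: R1 = 1 + 2 + 3 + 6 + 8 + 10 + 11 = 41.
Step 3: U_X = R1 - n1(n1+1)/2 = 41 - 7*8/2 = 41 - 28 = 13.
       U_Y = n1*n2 - U_X = 28 - 13 = 15.
Step 4: No ties, so the exact null distribution of U (based on enumerating the C(11,7) = 330 equally likely rank assignments) gives the two-sided p-value.
Step 5: p-value = 0.927273; compare to alpha = 0.1. fail to reject H0.

U_X = 13, p = 0.927273, fail to reject H0 at alpha = 0.1.


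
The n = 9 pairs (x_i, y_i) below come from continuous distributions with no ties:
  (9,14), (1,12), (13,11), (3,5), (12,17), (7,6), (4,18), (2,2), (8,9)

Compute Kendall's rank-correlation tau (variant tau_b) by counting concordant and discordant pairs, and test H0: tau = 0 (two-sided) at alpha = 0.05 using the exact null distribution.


Step 1: Enumerate the 36 unordered pairs (i,j) with i<j and classify each by sign(x_j-x_i) * sign(y_j-y_i).
  (1,2):dx=-8,dy=-2->C; (1,3):dx=+4,dy=-3->D; (1,4):dx=-6,dy=-9->C; (1,5):dx=+3,dy=+3->C
  (1,6):dx=-2,dy=-8->C; (1,7):dx=-5,dy=+4->D; (1,8):dx=-7,dy=-12->C; (1,9):dx=-1,dy=-5->C
  (2,3):dx=+12,dy=-1->D; (2,4):dx=+2,dy=-7->D; (2,5):dx=+11,dy=+5->C; (2,6):dx=+6,dy=-6->D
  (2,7):dx=+3,dy=+6->C; (2,8):dx=+1,dy=-10->D; (2,9):dx=+7,dy=-3->D; (3,4):dx=-10,dy=-6->C
  (3,5):dx=-1,dy=+6->D; (3,6):dx=-6,dy=-5->C; (3,7):dx=-9,dy=+7->D; (3,8):dx=-11,dy=-9->C
  (3,9):dx=-5,dy=-2->C; (4,5):dx=+9,dy=+12->C; (4,6):dx=+4,dy=+1->C; (4,7):dx=+1,dy=+13->C
  (4,8):dx=-1,dy=-3->C; (4,9):dx=+5,dy=+4->C; (5,6):dx=-5,dy=-11->C; (5,7):dx=-8,dy=+1->D
  (5,8):dx=-10,dy=-15->C; (5,9):dx=-4,dy=-8->C; (6,7):dx=-3,dy=+12->D; (6,8):dx=-5,dy=-4->C
  (6,9):dx=+1,dy=+3->C; (7,8):dx=-2,dy=-16->C; (7,9):dx=+4,dy=-9->D; (8,9):dx=+6,dy=+7->C
Step 2: C = 24, D = 12, total pairs = 36.
Step 3: tau = (C - D)/(n(n-1)/2) = (24 - 12)/36 = 0.333333.
Step 4: Exact two-sided p-value (enumerate n! = 362880 permutations of y under H0): p = 0.259518.
Step 5: alpha = 0.05. fail to reject H0.

tau_b = 0.3333 (C=24, D=12), p = 0.259518, fail to reject H0.


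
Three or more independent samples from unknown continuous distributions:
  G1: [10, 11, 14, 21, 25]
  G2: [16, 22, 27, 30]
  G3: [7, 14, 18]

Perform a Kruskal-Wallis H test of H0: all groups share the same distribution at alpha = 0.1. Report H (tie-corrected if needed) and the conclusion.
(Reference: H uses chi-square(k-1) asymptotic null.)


Step 1: Combine all N = 12 observations and assign midranks.
sorted (value, group, rank): (7,G3,1), (10,G1,2), (11,G1,3), (14,G1,4.5), (14,G3,4.5), (16,G2,6), (18,G3,7), (21,G1,8), (22,G2,9), (25,G1,10), (27,G2,11), (30,G2,12)
Step 2: Sum ranks within each group.
R_1 = 27.5 (n_1 = 5)
R_2 = 38 (n_2 = 4)
R_3 = 12.5 (n_3 = 3)
Step 3: H = 12/(N(N+1)) * sum(R_i^2/n_i) - 3(N+1)
     = 12/(12*13) * (27.5^2/5 + 38^2/4 + 12.5^2/3) - 3*13
     = 0.076923 * 564.333 - 39
     = 4.410256.
Step 4: Ties present; correction factor C = 1 - 6/(12^3 - 12) = 0.996503. Corrected H = 4.410256 / 0.996503 = 4.425731.
Step 5: Under H0, H ~ chi^2(2); p-value = 0.109387.
Step 6: alpha = 0.1. fail to reject H0.

H = 4.4257, df = 2, p = 0.109387, fail to reject H0.


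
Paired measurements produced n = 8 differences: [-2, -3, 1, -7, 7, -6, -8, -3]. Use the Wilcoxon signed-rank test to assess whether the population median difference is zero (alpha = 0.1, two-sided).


Step 1: Drop any zero differences (none here) and take |d_i|.
|d| = [2, 3, 1, 7, 7, 6, 8, 3]
Step 2: Midrank |d_i| (ties get averaged ranks).
ranks: |2|->2, |3|->3.5, |1|->1, |7|->6.5, |7|->6.5, |6|->5, |8|->8, |3|->3.5
Step 3: Attach original signs; sum ranks with positive sign and with negative sign.
W+ = 1 + 6.5 = 7.5
W- = 2 + 3.5 + 6.5 + 5 + 8 + 3.5 = 28.5
(Check: W+ + W- = 36 should equal n(n+1)/2 = 36.)
Step 4: Test statistic W = min(W+, W-) = 7.5.
Step 5: Ties in |d|, so use the tie-corrected normal approximation.
        E[W] = n(n+1)/4 = 8*9/4 = 18.
        Tie groups: |d|=3 (t=2), |d|=7 (t=2); sum(t^3 - t) = 12.
        Var[W] = n(n+1)(2n+1)/24 - sum(t^3-t)/48 = 1224/24 - 12/48 = 50.75.
        z = (W - E[W]) / sqrt(Var[W]) = (7.5 - 18) / 7.1239 = -1.4739.
        Two-sided p = 2*Phi(z) = 0.140506.
Step 6: alpha = 0.1. fail to reject H0.

W+ = 7.5, W- = 28.5, W = min = 7.5, p = 0.140506, fail to reject H0.


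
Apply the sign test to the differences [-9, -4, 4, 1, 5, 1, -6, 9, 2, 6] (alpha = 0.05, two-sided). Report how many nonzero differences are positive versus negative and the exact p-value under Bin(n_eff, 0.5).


Step 1: Discard zero differences. Original n = 10; n_eff = number of nonzero differences = 10.
Nonzero differences (with sign): -9, -4, +4, +1, +5, +1, -6, +9, +2, +6
Step 2: Count signs: positive = 7, negative = 3.
Step 3: Under H0: P(positive) = 0.5, so the number of positives S ~ Bin(10, 0.5).
Step 4: Two-sided exact p-value = sum of Bin(10,0.5) probabilities at or below the observed probability = 0.343750.
Step 5: alpha = 0.05. fail to reject H0.

n_eff = 10, pos = 7, neg = 3, p = 0.343750, fail to reject H0.


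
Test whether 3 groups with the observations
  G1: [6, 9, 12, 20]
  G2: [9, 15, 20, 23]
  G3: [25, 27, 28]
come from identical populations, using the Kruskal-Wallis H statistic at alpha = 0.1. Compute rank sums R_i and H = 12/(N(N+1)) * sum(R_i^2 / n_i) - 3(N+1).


Step 1: Combine all N = 11 observations and assign midranks.
sorted (value, group, rank): (6,G1,1), (9,G1,2.5), (9,G2,2.5), (12,G1,4), (15,G2,5), (20,G1,6.5), (20,G2,6.5), (23,G2,8), (25,G3,9), (27,G3,10), (28,G3,11)
Step 2: Sum ranks within each group.
R_1 = 14 (n_1 = 4)
R_2 = 22 (n_2 = 4)
R_3 = 30 (n_3 = 3)
Step 3: H = 12/(N(N+1)) * sum(R_i^2/n_i) - 3(N+1)
     = 12/(11*12) * (14^2/4 + 22^2/4 + 30^2/3) - 3*12
     = 0.090909 * 470 - 36
     = 6.727273.
Step 4: Ties present; correction factor C = 1 - 12/(11^3 - 11) = 0.990909. Corrected H = 6.727273 / 0.990909 = 6.788991.
Step 5: Under H0, H ~ chi^2(2); p-value = 0.033557.
Step 6: alpha = 0.1. reject H0.

H = 6.7890, df = 2, p = 0.033557, reject H0.


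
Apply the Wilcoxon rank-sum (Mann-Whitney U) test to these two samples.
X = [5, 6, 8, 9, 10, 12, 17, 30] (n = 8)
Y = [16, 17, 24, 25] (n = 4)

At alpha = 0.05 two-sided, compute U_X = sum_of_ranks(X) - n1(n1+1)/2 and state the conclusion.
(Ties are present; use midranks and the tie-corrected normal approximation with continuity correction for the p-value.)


Step 1: Combine and sort all 12 observations; assign midranks.
sorted (value, group): (5,X), (6,X), (8,X), (9,X), (10,X), (12,X), (16,Y), (17,X), (17,Y), (24,Y), (25,Y), (30,X)
ranks: 5->1, 6->2, 8->3, 9->4, 10->5, 12->6, 16->7, 17->8.5, 17->8.5, 24->10, 25->11, 30->12
Step 2: Rank sum for X: R1 = 1 + 2 + 3 + 4 + 5 + 6 + 8.5 + 12 = 41.5.
Step 3: U_X = R1 - n1(n1+1)/2 = 41.5 - 8*9/2 = 41.5 - 36 = 5.5.
       U_Y = n1*n2 - U_X = 32 - 5.5 = 26.5.
Step 4: Ties are present, so use the tie-corrected normal approximation (with continuity correction) for the p-value.
Step 5: p-value = 0.088869; compare to alpha = 0.05. fail to reject H0.

U_X = 5.5, p = 0.088869, fail to reject H0 at alpha = 0.05.


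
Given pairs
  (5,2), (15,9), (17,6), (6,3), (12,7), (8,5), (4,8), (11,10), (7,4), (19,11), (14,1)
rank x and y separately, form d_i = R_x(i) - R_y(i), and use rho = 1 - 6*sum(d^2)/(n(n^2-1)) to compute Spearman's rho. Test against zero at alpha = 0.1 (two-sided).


Step 1: Rank x and y separately (midranks; no ties here).
rank(x): 5->2, 15->9, 17->10, 6->3, 12->7, 8->5, 4->1, 11->6, 7->4, 19->11, 14->8
rank(y): 2->2, 9->9, 6->6, 3->3, 7->7, 5->5, 8->8, 10->10, 4->4, 11->11, 1->1
Step 2: d_i = R_x(i) - R_y(i); compute d_i^2.
  (2-2)^2=0, (9-9)^2=0, (10-6)^2=16, (3-3)^2=0, (7-7)^2=0, (5-5)^2=0, (1-8)^2=49, (6-10)^2=16, (4-4)^2=0, (11-11)^2=0, (8-1)^2=49
sum(d^2) = 130.
Step 3: rho = 1 - 6*130 / (11*(11^2 - 1)) = 1 - 780/1320 = 0.409091.
Step 4: Under H0, t = rho * sqrt((n-2)/(1-rho^2)) = 1.3450 ~ t(9).
Step 5: Two-sided p-value from the t-distribution with 9 df = 0.211545.
Step 6: alpha = 0.1. fail to reject H0.

rho = 0.4091, p = 0.211545, fail to reject H0 at alpha = 0.1.


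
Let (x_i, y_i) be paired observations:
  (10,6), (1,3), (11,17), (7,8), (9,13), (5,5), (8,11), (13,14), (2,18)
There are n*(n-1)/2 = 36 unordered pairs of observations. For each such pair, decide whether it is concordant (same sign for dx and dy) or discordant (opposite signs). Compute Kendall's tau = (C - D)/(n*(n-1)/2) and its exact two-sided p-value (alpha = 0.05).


Step 1: Enumerate the 36 unordered pairs (i,j) with i<j and classify each by sign(x_j-x_i) * sign(y_j-y_i).
  (1,2):dx=-9,dy=-3->C; (1,3):dx=+1,dy=+11->C; (1,4):dx=-3,dy=+2->D; (1,5):dx=-1,dy=+7->D
  (1,6):dx=-5,dy=-1->C; (1,7):dx=-2,dy=+5->D; (1,8):dx=+3,dy=+8->C; (1,9):dx=-8,dy=+12->D
  (2,3):dx=+10,dy=+14->C; (2,4):dx=+6,dy=+5->C; (2,5):dx=+8,dy=+10->C; (2,6):dx=+4,dy=+2->C
  (2,7):dx=+7,dy=+8->C; (2,8):dx=+12,dy=+11->C; (2,9):dx=+1,dy=+15->C; (3,4):dx=-4,dy=-9->C
  (3,5):dx=-2,dy=-4->C; (3,6):dx=-6,dy=-12->C; (3,7):dx=-3,dy=-6->C; (3,8):dx=+2,dy=-3->D
  (3,9):dx=-9,dy=+1->D; (4,5):dx=+2,dy=+5->C; (4,6):dx=-2,dy=-3->C; (4,7):dx=+1,dy=+3->C
  (4,8):dx=+6,dy=+6->C; (4,9):dx=-5,dy=+10->D; (5,6):dx=-4,dy=-8->C; (5,7):dx=-1,dy=-2->C
  (5,8):dx=+4,dy=+1->C; (5,9):dx=-7,dy=+5->D; (6,7):dx=+3,dy=+6->C; (6,8):dx=+8,dy=+9->C
  (6,9):dx=-3,dy=+13->D; (7,8):dx=+5,dy=+3->C; (7,9):dx=-6,dy=+7->D; (8,9):dx=-11,dy=+4->D
Step 2: C = 25, D = 11, total pairs = 36.
Step 3: tau = (C - D)/(n(n-1)/2) = (25 - 11)/36 = 0.388889.
Step 4: Exact two-sided p-value (enumerate n! = 362880 permutations of y under H0): p = 0.180181.
Step 5: alpha = 0.05. fail to reject H0.

tau_b = 0.3889 (C=25, D=11), p = 0.180181, fail to reject H0.


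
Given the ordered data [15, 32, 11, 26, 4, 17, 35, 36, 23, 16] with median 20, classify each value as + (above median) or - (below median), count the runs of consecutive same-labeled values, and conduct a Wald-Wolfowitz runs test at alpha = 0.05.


Step 1: Compute median = 20; label A = above, B = below.
Labels in order: BABABBAAAB  (n_A = 5, n_B = 5)
Step 2: Count runs R = 7.
Step 3: Under H0 (random ordering), E[R] = 2*n_A*n_B/(n_A+n_B) + 1 = 2*5*5/10 + 1 = 6.0000.
        Var[R] = 2*n_A*n_B*(2*n_A*n_B - n_A - n_B) / ((n_A+n_B)^2 * (n_A+n_B-1)) = 2000/900 = 2.2222.
        SD[R] = 1.4907.
Step 4: Continuity-corrected z = (R - 0.5 - E[R]) / SD[R] = (7 - 0.5 - 6.0000) / 1.4907 = 0.3354.
Step 5: Two-sided p-value via normal approximation = 2*(1 - Phi(|z|)) = 0.737316.
Step 6: alpha = 0.05. fail to reject H0.

R = 7, z = 0.3354, p = 0.737316, fail to reject H0.


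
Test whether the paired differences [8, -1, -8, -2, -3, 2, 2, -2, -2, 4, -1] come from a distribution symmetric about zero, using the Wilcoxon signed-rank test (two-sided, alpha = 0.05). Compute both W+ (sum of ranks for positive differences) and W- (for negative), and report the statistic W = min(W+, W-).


Step 1: Drop any zero differences (none here) and take |d_i|.
|d| = [8, 1, 8, 2, 3, 2, 2, 2, 2, 4, 1]
Step 2: Midrank |d_i| (ties get averaged ranks).
ranks: |8|->10.5, |1|->1.5, |8|->10.5, |2|->5, |3|->8, |2|->5, |2|->5, |2|->5, |2|->5, |4|->9, |1|->1.5
Step 3: Attach original signs; sum ranks with positive sign and with negative sign.
W+ = 10.5 + 5 + 5 + 9 = 29.5
W- = 1.5 + 10.5 + 5 + 8 + 5 + 5 + 1.5 = 36.5
(Check: W+ + W- = 66 should equal n(n+1)/2 = 66.)
Step 4: Test statistic W = min(W+, W-) = 29.5.
Step 5: Ties in |d|, so use the tie-corrected normal approximation.
        E[W] = n(n+1)/4 = 11*12/4 = 33.
        Tie groups: |d|=1 (t=2), |d|=2 (t=5), |d|=8 (t=2); sum(t^3 - t) = 132.
        Var[W] = n(n+1)(2n+1)/24 - sum(t^3-t)/48 = 3036/24 - 132/48 = 123.75.
        z = (W - E[W]) / sqrt(Var[W]) = (29.5 - 33) / 11.1243 = -0.3146.
        Two-sided p = 2*Phi(z) = 0.753045.
Step 6: alpha = 0.05. fail to reject H0.

W+ = 29.5, W- = 36.5, W = min = 29.5, p = 0.753045, fail to reject H0.


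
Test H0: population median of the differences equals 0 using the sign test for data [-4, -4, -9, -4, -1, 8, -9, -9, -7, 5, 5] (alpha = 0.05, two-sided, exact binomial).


Step 1: Discard zero differences. Original n = 11; n_eff = number of nonzero differences = 11.
Nonzero differences (with sign): -4, -4, -9, -4, -1, +8, -9, -9, -7, +5, +5
Step 2: Count signs: positive = 3, negative = 8.
Step 3: Under H0: P(positive) = 0.5, so the number of positives S ~ Bin(11, 0.5).
Step 4: Two-sided exact p-value = sum of Bin(11,0.5) probabilities at or below the observed probability = 0.226562.
Step 5: alpha = 0.05. fail to reject H0.

n_eff = 11, pos = 3, neg = 8, p = 0.226562, fail to reject H0.


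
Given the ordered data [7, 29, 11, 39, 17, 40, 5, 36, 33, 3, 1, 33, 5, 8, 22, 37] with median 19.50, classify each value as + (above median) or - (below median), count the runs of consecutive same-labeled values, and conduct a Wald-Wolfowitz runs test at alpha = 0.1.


Step 1: Compute median = 19.50; label A = above, B = below.
Labels in order: BABABABAABBABBAA  (n_A = 8, n_B = 8)
Step 2: Count runs R = 12.
Step 3: Under H0 (random ordering), E[R] = 2*n_A*n_B/(n_A+n_B) + 1 = 2*8*8/16 + 1 = 9.0000.
        Var[R] = 2*n_A*n_B*(2*n_A*n_B - n_A - n_B) / ((n_A+n_B)^2 * (n_A+n_B-1)) = 14336/3840 = 3.7333.
        SD[R] = 1.9322.
Step 4: Continuity-corrected z = (R - 0.5 - E[R]) / SD[R] = (12 - 0.5 - 9.0000) / 1.9322 = 1.2939.
Step 5: Two-sided p-value via normal approximation = 2*(1 - Phi(|z|)) = 0.195709.
Step 6: alpha = 0.1. fail to reject H0.

R = 12, z = 1.2939, p = 0.195709, fail to reject H0.


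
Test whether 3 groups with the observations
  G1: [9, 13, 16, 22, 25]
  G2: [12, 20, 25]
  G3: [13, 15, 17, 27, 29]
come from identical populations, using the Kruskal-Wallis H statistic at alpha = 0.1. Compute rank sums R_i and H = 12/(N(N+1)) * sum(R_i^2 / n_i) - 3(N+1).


Step 1: Combine all N = 13 observations and assign midranks.
sorted (value, group, rank): (9,G1,1), (12,G2,2), (13,G1,3.5), (13,G3,3.5), (15,G3,5), (16,G1,6), (17,G3,7), (20,G2,8), (22,G1,9), (25,G1,10.5), (25,G2,10.5), (27,G3,12), (29,G3,13)
Step 2: Sum ranks within each group.
R_1 = 30 (n_1 = 5)
R_2 = 20.5 (n_2 = 3)
R_3 = 40.5 (n_3 = 5)
Step 3: H = 12/(N(N+1)) * sum(R_i^2/n_i) - 3(N+1)
     = 12/(13*14) * (30^2/5 + 20.5^2/3 + 40.5^2/5) - 3*14
     = 0.065934 * 648.133 - 42
     = 0.734066.
Step 4: Ties present; correction factor C = 1 - 12/(13^3 - 13) = 0.994505. Corrected H = 0.734066 / 0.994505 = 0.738122.
Step 5: Under H0, H ~ chi^2(2); p-value = 0.691383.
Step 6: alpha = 0.1. fail to reject H0.

H = 0.7381, df = 2, p = 0.691383, fail to reject H0.


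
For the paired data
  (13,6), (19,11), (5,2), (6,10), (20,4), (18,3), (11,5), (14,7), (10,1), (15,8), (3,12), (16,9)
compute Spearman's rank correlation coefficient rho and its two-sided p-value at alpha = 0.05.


Step 1: Rank x and y separately (midranks; no ties here).
rank(x): 13->6, 19->11, 5->2, 6->3, 20->12, 18->10, 11->5, 14->7, 10->4, 15->8, 3->1, 16->9
rank(y): 6->6, 11->11, 2->2, 10->10, 4->4, 3->3, 5->5, 7->7, 1->1, 8->8, 12->12, 9->9
Step 2: d_i = R_x(i) - R_y(i); compute d_i^2.
  (6-6)^2=0, (11-11)^2=0, (2-2)^2=0, (3-10)^2=49, (12-4)^2=64, (10-3)^2=49, (5-5)^2=0, (7-7)^2=0, (4-1)^2=9, (8-8)^2=0, (1-12)^2=121, (9-9)^2=0
sum(d^2) = 292.
Step 3: rho = 1 - 6*292 / (12*(12^2 - 1)) = 1 - 1752/1716 = -0.020979.
Step 4: Under H0, t = rho * sqrt((n-2)/(1-rho^2)) = -0.0664 ~ t(10).
Step 5: Two-sided p-value from the t-distribution with 10 df = 0.948402.
Step 6: alpha = 0.05. fail to reject H0.

rho = -0.0210, p = 0.948402, fail to reject H0 at alpha = 0.05.


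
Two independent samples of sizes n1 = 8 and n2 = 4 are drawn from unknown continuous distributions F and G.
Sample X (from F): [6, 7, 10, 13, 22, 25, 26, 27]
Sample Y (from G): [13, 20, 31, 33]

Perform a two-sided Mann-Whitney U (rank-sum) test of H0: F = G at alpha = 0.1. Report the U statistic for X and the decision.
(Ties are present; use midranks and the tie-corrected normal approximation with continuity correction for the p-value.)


Step 1: Combine and sort all 12 observations; assign midranks.
sorted (value, group): (6,X), (7,X), (10,X), (13,X), (13,Y), (20,Y), (22,X), (25,X), (26,X), (27,X), (31,Y), (33,Y)
ranks: 6->1, 7->2, 10->3, 13->4.5, 13->4.5, 20->6, 22->7, 25->8, 26->9, 27->10, 31->11, 33->12
Step 2: Rank sum for X: R1 = 1 + 2 + 3 + 4.5 + 7 + 8 + 9 + 10 = 44.5.
Step 3: U_X = R1 - n1(n1+1)/2 = 44.5 - 8*9/2 = 44.5 - 36 = 8.5.
       U_Y = n1*n2 - U_X = 32 - 8.5 = 23.5.
Step 4: Ties are present, so use the tie-corrected normal approximation (with continuity correction) for the p-value.
Step 5: p-value = 0.233663; compare to alpha = 0.1. fail to reject H0.

U_X = 8.5, p = 0.233663, fail to reject H0 at alpha = 0.1.


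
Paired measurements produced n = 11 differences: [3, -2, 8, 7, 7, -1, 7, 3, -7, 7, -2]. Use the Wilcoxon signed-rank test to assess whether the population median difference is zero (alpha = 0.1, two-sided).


Step 1: Drop any zero differences (none here) and take |d_i|.
|d| = [3, 2, 8, 7, 7, 1, 7, 3, 7, 7, 2]
Step 2: Midrank |d_i| (ties get averaged ranks).
ranks: |3|->4.5, |2|->2.5, |8|->11, |7|->8, |7|->8, |1|->1, |7|->8, |3|->4.5, |7|->8, |7|->8, |2|->2.5
Step 3: Attach original signs; sum ranks with positive sign and with negative sign.
W+ = 4.5 + 11 + 8 + 8 + 8 + 4.5 + 8 = 52
W- = 2.5 + 1 + 8 + 2.5 = 14
(Check: W+ + W- = 66 should equal n(n+1)/2 = 66.)
Step 4: Test statistic W = min(W+, W-) = 14.
Step 5: Ties in |d|, so use the tie-corrected normal approximation.
        E[W] = n(n+1)/4 = 11*12/4 = 33.
        Tie groups: |d|=2 (t=2), |d|=3 (t=2), |d|=7 (t=5); sum(t^3 - t) = 132.
        Var[W] = n(n+1)(2n+1)/24 - sum(t^3-t)/48 = 3036/24 - 132/48 = 123.75.
        z = (W - E[W]) / sqrt(Var[W]) = (14 - 33) / 11.1243 = -1.7080.
        Two-sided p = 2*Phi(z) = 0.087641.
Step 6: alpha = 0.1. reject H0.

W+ = 52, W- = 14, W = min = 14, p = 0.087641, reject H0.


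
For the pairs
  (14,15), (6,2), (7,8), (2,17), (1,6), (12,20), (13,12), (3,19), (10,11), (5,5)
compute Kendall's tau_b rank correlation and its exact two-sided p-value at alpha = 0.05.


Step 1: Enumerate the 45 unordered pairs (i,j) with i<j and classify each by sign(x_j-x_i) * sign(y_j-y_i).
  (1,2):dx=-8,dy=-13->C; (1,3):dx=-7,dy=-7->C; (1,4):dx=-12,dy=+2->D; (1,5):dx=-13,dy=-9->C
  (1,6):dx=-2,dy=+5->D; (1,7):dx=-1,dy=-3->C; (1,8):dx=-11,dy=+4->D; (1,9):dx=-4,dy=-4->C
  (1,10):dx=-9,dy=-10->C; (2,3):dx=+1,dy=+6->C; (2,4):dx=-4,dy=+15->D; (2,5):dx=-5,dy=+4->D
  (2,6):dx=+6,dy=+18->C; (2,7):dx=+7,dy=+10->C; (2,8):dx=-3,dy=+17->D; (2,9):dx=+4,dy=+9->C
  (2,10):dx=-1,dy=+3->D; (3,4):dx=-5,dy=+9->D; (3,5):dx=-6,dy=-2->C; (3,6):dx=+5,dy=+12->C
  (3,7):dx=+6,dy=+4->C; (3,8):dx=-4,dy=+11->D; (3,9):dx=+3,dy=+3->C; (3,10):dx=-2,dy=-3->C
  (4,5):dx=-1,dy=-11->C; (4,6):dx=+10,dy=+3->C; (4,7):dx=+11,dy=-5->D; (4,8):dx=+1,dy=+2->C
  (4,9):dx=+8,dy=-6->D; (4,10):dx=+3,dy=-12->D; (5,6):dx=+11,dy=+14->C; (5,7):dx=+12,dy=+6->C
  (5,8):dx=+2,dy=+13->C; (5,9):dx=+9,dy=+5->C; (5,10):dx=+4,dy=-1->D; (6,7):dx=+1,dy=-8->D
  (6,8):dx=-9,dy=-1->C; (6,9):dx=-2,dy=-9->C; (6,10):dx=-7,dy=-15->C; (7,8):dx=-10,dy=+7->D
  (7,9):dx=-3,dy=-1->C; (7,10):dx=-8,dy=-7->C; (8,9):dx=+7,dy=-8->D; (8,10):dx=+2,dy=-14->D
  (9,10):dx=-5,dy=-6->C
Step 2: C = 28, D = 17, total pairs = 45.
Step 3: tau = (C - D)/(n(n-1)/2) = (28 - 17)/45 = 0.244444.
Step 4: Exact two-sided p-value (enumerate n! = 3628800 permutations of y under H0): p = 0.380720.
Step 5: alpha = 0.05. fail to reject H0.

tau_b = 0.2444 (C=28, D=17), p = 0.380720, fail to reject H0.


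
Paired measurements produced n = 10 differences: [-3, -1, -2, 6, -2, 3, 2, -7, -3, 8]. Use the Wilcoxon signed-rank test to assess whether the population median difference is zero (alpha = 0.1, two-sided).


Step 1: Drop any zero differences (none here) and take |d_i|.
|d| = [3, 1, 2, 6, 2, 3, 2, 7, 3, 8]
Step 2: Midrank |d_i| (ties get averaged ranks).
ranks: |3|->6, |1|->1, |2|->3, |6|->8, |2|->3, |3|->6, |2|->3, |7|->9, |3|->6, |8|->10
Step 3: Attach original signs; sum ranks with positive sign and with negative sign.
W+ = 8 + 6 + 3 + 10 = 27
W- = 6 + 1 + 3 + 3 + 9 + 6 = 28
(Check: W+ + W- = 55 should equal n(n+1)/2 = 55.)
Step 4: Test statistic W = min(W+, W-) = 27.
Step 5: Ties in |d|, so use the tie-corrected normal approximation.
        E[W] = n(n+1)/4 = 10*11/4 = 27.5.
        Tie groups: |d|=2 (t=3), |d|=3 (t=3); sum(t^3 - t) = 48.
        Var[W] = n(n+1)(2n+1)/24 - sum(t^3-t)/48 = 2310/24 - 48/48 = 95.25.
        z = (W - E[W]) / sqrt(Var[W]) = (27 - 27.5) / 9.7596 = -0.0512.
        Two-sided p = 2*Phi(z) = 0.959141.
Step 6: alpha = 0.1. fail to reject H0.

W+ = 27, W- = 28, W = min = 27, p = 0.959141, fail to reject H0.


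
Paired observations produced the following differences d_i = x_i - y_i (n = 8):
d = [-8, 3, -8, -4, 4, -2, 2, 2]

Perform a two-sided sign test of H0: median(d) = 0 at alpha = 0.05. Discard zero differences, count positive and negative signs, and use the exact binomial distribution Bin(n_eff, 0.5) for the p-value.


Step 1: Discard zero differences. Original n = 8; n_eff = number of nonzero differences = 8.
Nonzero differences (with sign): -8, +3, -8, -4, +4, -2, +2, +2
Step 2: Count signs: positive = 4, negative = 4.
Step 3: Under H0: P(positive) = 0.5, so the number of positives S ~ Bin(8, 0.5).
Step 4: Two-sided exact p-value = sum of Bin(8,0.5) probabilities at or below the observed probability = 1.000000.
Step 5: alpha = 0.05. fail to reject H0.

n_eff = 8, pos = 4, neg = 4, p = 1.000000, fail to reject H0.


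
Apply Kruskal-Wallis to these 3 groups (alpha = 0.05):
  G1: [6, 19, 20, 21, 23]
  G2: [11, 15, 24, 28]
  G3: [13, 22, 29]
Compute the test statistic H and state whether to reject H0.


Step 1: Combine all N = 12 observations and assign midranks.
sorted (value, group, rank): (6,G1,1), (11,G2,2), (13,G3,3), (15,G2,4), (19,G1,5), (20,G1,6), (21,G1,7), (22,G3,8), (23,G1,9), (24,G2,10), (28,G2,11), (29,G3,12)
Step 2: Sum ranks within each group.
R_1 = 28 (n_1 = 5)
R_2 = 27 (n_2 = 4)
R_3 = 23 (n_3 = 3)
Step 3: H = 12/(N(N+1)) * sum(R_i^2/n_i) - 3(N+1)
     = 12/(12*13) * (28^2/5 + 27^2/4 + 23^2/3) - 3*13
     = 0.076923 * 515.383 - 39
     = 0.644872.
Step 4: No ties, so H is used without correction.
Step 5: Under H0, H ~ chi^2(2); p-value = 0.724382.
Step 6: alpha = 0.05. fail to reject H0.

H = 0.6449, df = 2, p = 0.724382, fail to reject H0.


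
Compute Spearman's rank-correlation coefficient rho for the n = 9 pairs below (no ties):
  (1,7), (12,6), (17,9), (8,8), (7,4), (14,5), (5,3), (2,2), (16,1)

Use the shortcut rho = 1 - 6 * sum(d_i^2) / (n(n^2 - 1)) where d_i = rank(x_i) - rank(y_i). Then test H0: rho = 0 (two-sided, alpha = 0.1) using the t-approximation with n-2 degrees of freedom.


Step 1: Rank x and y separately (midranks; no ties here).
rank(x): 1->1, 12->6, 17->9, 8->5, 7->4, 14->7, 5->3, 2->2, 16->8
rank(y): 7->7, 6->6, 9->9, 8->8, 4->4, 5->5, 3->3, 2->2, 1->1
Step 2: d_i = R_x(i) - R_y(i); compute d_i^2.
  (1-7)^2=36, (6-6)^2=0, (9-9)^2=0, (5-8)^2=9, (4-4)^2=0, (7-5)^2=4, (3-3)^2=0, (2-2)^2=0, (8-1)^2=49
sum(d^2) = 98.
Step 3: rho = 1 - 6*98 / (9*(9^2 - 1)) = 1 - 588/720 = 0.183333.
Step 4: Under H0, t = rho * sqrt((n-2)/(1-rho^2)) = 0.4934 ~ t(7).
Step 5: Two-sided p-value from the t-distribution with 7 df = 0.636820.
Step 6: alpha = 0.1. fail to reject H0.

rho = 0.1833, p = 0.636820, fail to reject H0 at alpha = 0.1.


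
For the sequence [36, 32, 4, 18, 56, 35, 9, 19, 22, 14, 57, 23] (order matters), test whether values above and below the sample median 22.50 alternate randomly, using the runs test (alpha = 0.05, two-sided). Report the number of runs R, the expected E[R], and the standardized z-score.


Step 1: Compute median = 22.50; label A = above, B = below.
Labels in order: AABBAABBBBAA  (n_A = 6, n_B = 6)
Step 2: Count runs R = 5.
Step 3: Under H0 (random ordering), E[R] = 2*n_A*n_B/(n_A+n_B) + 1 = 2*6*6/12 + 1 = 7.0000.
        Var[R] = 2*n_A*n_B*(2*n_A*n_B - n_A - n_B) / ((n_A+n_B)^2 * (n_A+n_B-1)) = 4320/1584 = 2.7273.
        SD[R] = 1.6514.
Step 4: Continuity-corrected z = (R + 0.5 - E[R]) / SD[R] = (5 + 0.5 - 7.0000) / 1.6514 = -0.9083.
Step 5: Two-sided p-value via normal approximation = 2*(1 - Phi(|z|)) = 0.363722.
Step 6: alpha = 0.05. fail to reject H0.

R = 5, z = -0.9083, p = 0.363722, fail to reject H0.


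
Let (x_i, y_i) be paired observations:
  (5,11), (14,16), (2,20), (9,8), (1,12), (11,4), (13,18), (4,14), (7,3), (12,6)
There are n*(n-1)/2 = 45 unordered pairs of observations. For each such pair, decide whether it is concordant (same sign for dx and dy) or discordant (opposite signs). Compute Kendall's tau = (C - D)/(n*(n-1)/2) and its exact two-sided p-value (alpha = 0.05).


Step 1: Enumerate the 45 unordered pairs (i,j) with i<j and classify each by sign(x_j-x_i) * sign(y_j-y_i).
  (1,2):dx=+9,dy=+5->C; (1,3):dx=-3,dy=+9->D; (1,4):dx=+4,dy=-3->D; (1,5):dx=-4,dy=+1->D
  (1,6):dx=+6,dy=-7->D; (1,7):dx=+8,dy=+7->C; (1,8):dx=-1,dy=+3->D; (1,9):dx=+2,dy=-8->D
  (1,10):dx=+7,dy=-5->D; (2,3):dx=-12,dy=+4->D; (2,4):dx=-5,dy=-8->C; (2,5):dx=-13,dy=-4->C
  (2,6):dx=-3,dy=-12->C; (2,7):dx=-1,dy=+2->D; (2,8):dx=-10,dy=-2->C; (2,9):dx=-7,dy=-13->C
  (2,10):dx=-2,dy=-10->C; (3,4):dx=+7,dy=-12->D; (3,5):dx=-1,dy=-8->C; (3,6):dx=+9,dy=-16->D
  (3,7):dx=+11,dy=-2->D; (3,8):dx=+2,dy=-6->D; (3,9):dx=+5,dy=-17->D; (3,10):dx=+10,dy=-14->D
  (4,5):dx=-8,dy=+4->D; (4,6):dx=+2,dy=-4->D; (4,7):dx=+4,dy=+10->C; (4,8):dx=-5,dy=+6->D
  (4,9):dx=-2,dy=-5->C; (4,10):dx=+3,dy=-2->D; (5,6):dx=+10,dy=-8->D; (5,7):dx=+12,dy=+6->C
  (5,8):dx=+3,dy=+2->C; (5,9):dx=+6,dy=-9->D; (5,10):dx=+11,dy=-6->D; (6,7):dx=+2,dy=+14->C
  (6,8):dx=-7,dy=+10->D; (6,9):dx=-4,dy=-1->C; (6,10):dx=+1,dy=+2->C; (7,8):dx=-9,dy=-4->C
  (7,9):dx=-6,dy=-15->C; (7,10):dx=-1,dy=-12->C; (8,9):dx=+3,dy=-11->D; (8,10):dx=+8,dy=-8->D
  (9,10):dx=+5,dy=+3->C
Step 2: C = 20, D = 25, total pairs = 45.
Step 3: tau = (C - D)/(n(n-1)/2) = (20 - 25)/45 = -0.111111.
Step 4: Exact two-sided p-value (enumerate n! = 3628800 permutations of y under H0): p = 0.727490.
Step 5: alpha = 0.05. fail to reject H0.

tau_b = -0.1111 (C=20, D=25), p = 0.727490, fail to reject H0.


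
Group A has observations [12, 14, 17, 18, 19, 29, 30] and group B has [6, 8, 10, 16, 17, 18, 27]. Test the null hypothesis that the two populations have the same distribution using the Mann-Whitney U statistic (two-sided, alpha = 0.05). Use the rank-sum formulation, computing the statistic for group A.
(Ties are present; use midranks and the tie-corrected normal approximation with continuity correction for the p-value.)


Step 1: Combine and sort all 14 observations; assign midranks.
sorted (value, group): (6,Y), (8,Y), (10,Y), (12,X), (14,X), (16,Y), (17,X), (17,Y), (18,X), (18,Y), (19,X), (27,Y), (29,X), (30,X)
ranks: 6->1, 8->2, 10->3, 12->4, 14->5, 16->6, 17->7.5, 17->7.5, 18->9.5, 18->9.5, 19->11, 27->12, 29->13, 30->14
Step 2: Rank sum for X: R1 = 4 + 5 + 7.5 + 9.5 + 11 + 13 + 14 = 64.
Step 3: U_X = R1 - n1(n1+1)/2 = 64 - 7*8/2 = 64 - 28 = 36.
       U_Y = n1*n2 - U_X = 49 - 36 = 13.
Step 4: Ties are present, so use the tie-corrected normal approximation (with continuity correction) for the p-value.
Step 5: p-value = 0.158945; compare to alpha = 0.05. fail to reject H0.

U_X = 36, p = 0.158945, fail to reject H0 at alpha = 0.05.


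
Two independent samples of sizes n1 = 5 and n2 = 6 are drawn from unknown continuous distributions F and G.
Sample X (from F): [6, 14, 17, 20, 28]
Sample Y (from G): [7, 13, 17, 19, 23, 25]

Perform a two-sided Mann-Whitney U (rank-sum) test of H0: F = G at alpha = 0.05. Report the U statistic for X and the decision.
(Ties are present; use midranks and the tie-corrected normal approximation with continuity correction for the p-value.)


Step 1: Combine and sort all 11 observations; assign midranks.
sorted (value, group): (6,X), (7,Y), (13,Y), (14,X), (17,X), (17,Y), (19,Y), (20,X), (23,Y), (25,Y), (28,X)
ranks: 6->1, 7->2, 13->3, 14->4, 17->5.5, 17->5.5, 19->7, 20->8, 23->9, 25->10, 28->11
Step 2: Rank sum for X: R1 = 1 + 4 + 5.5 + 8 + 11 = 29.5.
Step 3: U_X = R1 - n1(n1+1)/2 = 29.5 - 5*6/2 = 29.5 - 15 = 14.5.
       U_Y = n1*n2 - U_X = 30 - 14.5 = 15.5.
Step 4: Ties are present, so use the tie-corrected normal approximation (with continuity correction) for the p-value.
Step 5: p-value = 1.000000; compare to alpha = 0.05. fail to reject H0.

U_X = 14.5, p = 1.000000, fail to reject H0 at alpha = 0.05.


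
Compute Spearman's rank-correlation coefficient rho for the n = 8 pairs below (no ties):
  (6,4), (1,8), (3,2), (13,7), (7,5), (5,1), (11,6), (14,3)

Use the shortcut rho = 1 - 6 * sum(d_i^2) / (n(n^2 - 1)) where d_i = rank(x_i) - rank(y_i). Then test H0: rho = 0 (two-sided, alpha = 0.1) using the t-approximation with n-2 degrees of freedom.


Step 1: Rank x and y separately (midranks; no ties here).
rank(x): 6->4, 1->1, 3->2, 13->7, 7->5, 5->3, 11->6, 14->8
rank(y): 4->4, 8->8, 2->2, 7->7, 5->5, 1->1, 6->6, 3->3
Step 2: d_i = R_x(i) - R_y(i); compute d_i^2.
  (4-4)^2=0, (1-8)^2=49, (2-2)^2=0, (7-7)^2=0, (5-5)^2=0, (3-1)^2=4, (6-6)^2=0, (8-3)^2=25
sum(d^2) = 78.
Step 3: rho = 1 - 6*78 / (8*(8^2 - 1)) = 1 - 468/504 = 0.071429.
Step 4: Under H0, t = rho * sqrt((n-2)/(1-rho^2)) = 0.1754 ~ t(6).
Step 5: Two-sided p-value from the t-distribution with 6 df = 0.866526.
Step 6: alpha = 0.1. fail to reject H0.

rho = 0.0714, p = 0.866526, fail to reject H0 at alpha = 0.1.


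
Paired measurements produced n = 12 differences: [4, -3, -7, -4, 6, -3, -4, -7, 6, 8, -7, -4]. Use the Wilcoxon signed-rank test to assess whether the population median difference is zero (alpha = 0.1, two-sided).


Step 1: Drop any zero differences (none here) and take |d_i|.
|d| = [4, 3, 7, 4, 6, 3, 4, 7, 6, 8, 7, 4]
Step 2: Midrank |d_i| (ties get averaged ranks).
ranks: |4|->4.5, |3|->1.5, |7|->10, |4|->4.5, |6|->7.5, |3|->1.5, |4|->4.5, |7|->10, |6|->7.5, |8|->12, |7|->10, |4|->4.5
Step 3: Attach original signs; sum ranks with positive sign and with negative sign.
W+ = 4.5 + 7.5 + 7.5 + 12 = 31.5
W- = 1.5 + 10 + 4.5 + 1.5 + 4.5 + 10 + 10 + 4.5 = 46.5
(Check: W+ + W- = 78 should equal n(n+1)/2 = 78.)
Step 4: Test statistic W = min(W+, W-) = 31.5.
Step 5: Ties in |d|, so use the tie-corrected normal approximation.
        E[W] = n(n+1)/4 = 12*13/4 = 39.
        Tie groups: |d|=3 (t=2), |d|=4 (t=4), |d|=6 (t=2), |d|=7 (t=3); sum(t^3 - t) = 96.
        Var[W] = n(n+1)(2n+1)/24 - sum(t^3-t)/48 = 3900/24 - 96/48 = 160.5.
        z = (W - E[W]) / sqrt(Var[W]) = (31.5 - 39) / 12.6689 = -0.5920.
        Two-sided p = 2*Phi(z) = 0.553849.
Step 6: alpha = 0.1. fail to reject H0.

W+ = 31.5, W- = 46.5, W = min = 31.5, p = 0.553849, fail to reject H0.
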